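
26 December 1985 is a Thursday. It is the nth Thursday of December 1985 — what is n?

Day 26 falls in week ⌈26/7⌉ of the month.
Days 1–7 hold the 1st Thursday, 8–14 the 2nd, 15–21 the 3rd, 22–28 the 4th, 29–31 the 5th.
26 is in the range for the 4th.

4th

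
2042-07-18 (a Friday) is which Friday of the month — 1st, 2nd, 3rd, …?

3rd

Day 18 falls in week ⌈18/7⌉ of the month.
Days 1–7 hold the 1st Friday, 8–14 the 2nd, 15–21 the 3rd, 22–28 the 4th, 29–31 the 5th.
18 is in the range for the 3rd.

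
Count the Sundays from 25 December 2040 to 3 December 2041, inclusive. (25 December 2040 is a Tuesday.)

25 December 2040 is a Tuesday; the first Sunday on or after it is 30 December 2040 (5 days later).
From 30 December 2040 to 3 December 2041: 1 + 337 = 338 days (rest of 2040, to 3 December 2041 in 2041).
338 ÷ 7 = 48 full weeks with remainder 2, so 48 more Sundays after the first → 49.

49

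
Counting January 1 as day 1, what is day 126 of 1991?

January has 31 days (126 − 31 = 95 remain).
February has 28 days (95 − 28 = 67 remain).
March has 31 days (67 − 31 = 36 remain).
April has 30 days (36 − 30 = 6 remain).
6 into May → May 6.

6 May 1991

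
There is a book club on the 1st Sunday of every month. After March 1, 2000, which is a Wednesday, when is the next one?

March 2000 starts on a Wednesday, so its 1st Sunday is March 5, 2000 (4 days in).
March 5, 2000 is after March 1, 2000, so that is the next one.

March 5, 2000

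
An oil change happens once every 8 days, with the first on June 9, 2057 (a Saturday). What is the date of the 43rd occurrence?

The 43rd occurrence is 42 intervals after the first: 42 × 8 = 336 days after June 9, 2057.
June has 30 days — 21 days to the end of June leaves 315.
July has 31 days (284 left).
August has 31 days (253 left).
September has 30 days (223 left).
October has 31 days (192 left).
November has 30 days (162 left).
December has 31 days (131 left).
January has 31 days (100 left).
February has 28 days (72 left).
March has 31 days (41 left).
April has 30 days (11 left).
11 days into May → May 11, 2058.

May 11, 2058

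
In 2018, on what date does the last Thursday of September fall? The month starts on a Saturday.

27 September 2018

September 2018 begins on a Saturday, so the first Thursday is September 6 (5 days later).
September 2018 has 30 days. Adding weeks: 6, 13, 20, 27 — the last one ≤ 30 is the 27th.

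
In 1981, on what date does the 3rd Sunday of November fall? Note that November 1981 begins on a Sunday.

November 1981 begins on a Sunday, so the first Sunday is November 1.
The 3rd Sunday is 2 weeks later: 1 + 14 = 15.

15 November 1981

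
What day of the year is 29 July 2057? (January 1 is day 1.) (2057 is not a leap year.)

Days in months before July: 31 + 28 + 31 + 30 + 31 + 30 = 181.
Plus 29 days into July → day 210.

210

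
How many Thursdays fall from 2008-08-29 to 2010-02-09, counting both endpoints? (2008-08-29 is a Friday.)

2008-08-29 is a Friday; the first Thursday on or after it is 2008-09-04 (6 days later).
From 2008-09-04 to 2010-02-09: 118 + 365 + 40 = 523 days (rest of 2008, 2009, to 2010-02-09 in 2010).
523 ÷ 7 = 74 full weeks with remainder 5, so 74 more Thursdays after the first → 75.

75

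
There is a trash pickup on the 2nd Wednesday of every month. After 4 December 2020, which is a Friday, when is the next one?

9 December 2020

December 2020 starts on a Tuesday; its first Wednesday is the 2nd, so the 2nd Wednesday is the 9th — 9 December 2020.
9 December 2020 is after 4 December 2020, so that is the next one.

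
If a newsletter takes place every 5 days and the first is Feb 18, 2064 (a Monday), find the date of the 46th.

The 46th occurrence is 45 intervals after the first: 45 × 5 = 225 days after Feb 18, 2064.
Feb has 29 days — 11 days to the end of Feb leaves 214.
Mar has 31 days (183 left).
Apr has 30 days (153 left).
May has 31 days (122 left).
Jun has 30 days (92 left).
Jul has 31 days (61 left).
Aug has 31 days (30 left).
30 days into Sep → Sep 30, 2064.

Sep 30, 2064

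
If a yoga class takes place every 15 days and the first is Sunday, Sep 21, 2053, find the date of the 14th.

Apr 4, 2054

The 14th occurrence is 13 intervals after the first: 13 × 15 = 195 days after Sep 21, 2053.
Sep has 30 days — 9 days to the end of Sep leaves 186.
Oct has 31 days (155 left).
Nov has 30 days (125 left).
Dec has 31 days (94 left).
Jan has 31 days (63 left).
Feb has 28 days (35 left).
Mar has 31 days (4 left).
4 days into Apr → Apr 4, 2054.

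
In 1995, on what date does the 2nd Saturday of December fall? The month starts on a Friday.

1995-12-09

December 1995 begins on a Friday, so the first Saturday is December 2 (1 day later).
The 2nd Saturday is 1 weeks later: 2 + 7 = 9.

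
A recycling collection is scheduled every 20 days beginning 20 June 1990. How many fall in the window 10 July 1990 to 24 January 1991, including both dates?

10

Occurrences land 20·i days after 20 June 1990 for i = 0, 1, 2, …
10 July 1990 is 20 days after the start; 20 ÷ 20 = 1 remainder 0. First occurrence in the window: #2 on 10 July 1990 (1×20 = 20 days in).
24 January 1991 is 218 days after the start; 218 ÷ 20 = 10 remainder 18. Last occurrence in the window: #11 on 6 January 1991.
Occurrences #2 through #11: 10 in total.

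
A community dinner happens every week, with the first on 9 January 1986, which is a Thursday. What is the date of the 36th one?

11 September 1986

The 36th occurrence is 35 intervals after the first: 35 × 7 = 245 days after 9 January 1986.
January has 31 days — 22 days to the end of January leaves 223.
February has 28 days (195 left).
March has 31 days (164 left).
April has 30 days (134 left).
May has 31 days (103 left).
June has 30 days (73 left).
July has 31 days (42 left).
August has 31 days (11 left).
11 days into September → 11 September 1986.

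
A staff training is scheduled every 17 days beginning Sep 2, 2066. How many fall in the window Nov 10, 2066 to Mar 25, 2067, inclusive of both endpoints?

Occurrences land 17·i days after Sep 2, 2066 for i = 0, 1, 2, …
Nov 10, 2066 is 69 days after the start; 69 ÷ 17 = 4 remainder 1; since the remainder is 1, round up to i = 5. First occurrence in the window: #6 on Nov 26, 2066 (5×17 = 85 days in).
Mar 25, 2067 is 204 days after the start; 204 ÷ 17 = 12 remainder 0. Last occurrence in the window: #13 on Mar 25, 2067.
Occurrences #6 through #13: 8 in total.

8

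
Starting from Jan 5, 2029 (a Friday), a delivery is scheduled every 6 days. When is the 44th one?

Sep 20, 2029

The 44th occurrence is 43 intervals after the first: 43 × 6 = 258 days after Jan 5, 2029.
Jan has 31 days — 26 days to the end of Jan leaves 232.
Feb has 28 days (204 left).
Mar has 31 days (173 left).
Apr has 30 days (143 left).
May has 31 days (112 left).
Jun has 30 days (82 left).
Jul has 31 days (51 left).
Aug has 31 days (20 left).
20 days into Sep → Sep 20, 2029.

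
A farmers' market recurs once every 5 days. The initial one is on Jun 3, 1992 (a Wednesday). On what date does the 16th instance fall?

Aug 17, 1992

The 16th occurrence is 15 intervals after the first: 15 × 5 = 75 days after Jun 3, 1992.
Jun has 30 days — 27 days to the end of Jun leaves 48.
Jul has 31 days (17 left).
17 days into Aug → Aug 17, 1992.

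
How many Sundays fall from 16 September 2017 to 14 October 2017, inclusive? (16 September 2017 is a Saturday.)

4

16 September 2017 is a Saturday; the first Sunday on or after it is 17 September 2017 (1 day later).
From 17 September 2017 to 14 October 2017: 13 + 14 = 27 days (rest of September, October).
27 ÷ 7 = 3 full weeks with remainder 6, so 3 more Sundays after the first → 4.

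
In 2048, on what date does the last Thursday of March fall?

March 2048 begins on a Sunday, so the first Thursday is March 5 (4 days later).
March 2048 has 31 days. Adding weeks: 5, 12, 19, 26 — the last one ≤ 31 is the 26th.

26 March 2048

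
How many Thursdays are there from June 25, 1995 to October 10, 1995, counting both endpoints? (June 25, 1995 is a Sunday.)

June 25, 1995 is a Sunday; the first Thursday on or after it is June 29, 1995 (4 days later).
From June 29, 1995 to October 10, 1995: 1 + 31 + 31 + 30 + 10 = 103 days (rest of June, July, August, September, October).
103 ÷ 7 = 14 full weeks with remainder 5, so 14 more Thursdays after the first → 15.

15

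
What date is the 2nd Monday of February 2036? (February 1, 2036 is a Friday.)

February 2036 begins on a Friday, so the first Monday is February 4 (3 days later).
The 2nd Monday is 1 weeks later: 4 + 7 = 11.

February 11, 2036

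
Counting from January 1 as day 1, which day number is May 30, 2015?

150

Days in months before May: 31 + 28 + 31 + 30 = 120.
Plus 30 days into May → day 150.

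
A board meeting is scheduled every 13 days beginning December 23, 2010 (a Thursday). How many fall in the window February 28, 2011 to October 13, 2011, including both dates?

Occurrences land 13·i days after December 23, 2010 for i = 0, 1, 2, …
February 28, 2011 is 67 days after the start; 67 ÷ 13 = 5 remainder 2; since the remainder is 2, round up to i = 6. First occurrence in the window: #7 on March 11, 2011 (6×13 = 78 days in).
October 13, 2011 is 294 days after the start; 294 ÷ 13 = 22 remainder 8. Last occurrence in the window: #23 on October 5, 2011.
Occurrences #7 through #23: 17 in total.

17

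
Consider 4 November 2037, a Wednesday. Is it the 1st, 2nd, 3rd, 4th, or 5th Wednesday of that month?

Day 4 falls in week ⌈4/7⌉ of the month.
Days 1–7 hold the 1st Wednesday, 8–14 the 2nd, 15–21 the 3rd, 22–28 the 4th, 29–31 the 5th.
4 is in the range for the 1st.

1st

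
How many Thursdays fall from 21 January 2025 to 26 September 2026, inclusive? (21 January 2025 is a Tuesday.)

21 January 2025 is a Tuesday; the first Thursday on or after it is 23 January 2025 (2 days later).
From 23 January 2025 to 26 September 2026: 342 + 269 = 611 days (rest of 2025, to 26 September 2026 in 2026).
611 ÷ 7 = 87 full weeks with remainder 2, so 87 more Thursdays after the first → 88.

88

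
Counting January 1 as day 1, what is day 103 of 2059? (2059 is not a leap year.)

January has 31 days (103 − 31 = 72 remain).
February has 28 days (72 − 28 = 44 remain).
March has 31 days (44 − 31 = 13 remain).
13 into April → April 13.

13 April 2059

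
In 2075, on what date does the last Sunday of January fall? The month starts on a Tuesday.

2075-01-27

January 2075 begins on a Tuesday, so the first Sunday is January 6 (5 days later).
January 2075 has 31 days. Adding weeks: 6, 13, 20, 27 — the last one ≤ 31 is the 27th.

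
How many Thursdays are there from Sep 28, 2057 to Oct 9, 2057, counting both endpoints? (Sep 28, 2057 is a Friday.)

1

Sep 28, 2057 is a Friday; the first Thursday on or after it is Oct 4, 2057 (6 days later).
From Oct 4, 2057 to Oct 9, 2057 is 9 − 4 = 5 days.
5 ÷ 7 = 0 full weeks with remainder 5, so 0 more Thursdays after the first → 1.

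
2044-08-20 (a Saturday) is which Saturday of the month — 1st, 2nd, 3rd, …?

3rd

Day 20 falls in week ⌈20/7⌉ of the month.
Days 1–7 hold the 1st Saturday, 8–14 the 2nd, 15–21 the 3rd, 22–28 the 4th, 29–31 the 5th.
20 is in the range for the 3rd.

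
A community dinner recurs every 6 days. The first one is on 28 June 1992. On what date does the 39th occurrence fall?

The 39th occurrence is 38 intervals after the first: 38 × 6 = 228 days after 28 June 1992.
June has 30 days — 2 days to the end of June leaves 226.
July has 31 days (195 left).
August has 31 days (164 left).
September has 30 days (134 left).
October has 31 days (103 left).
November has 30 days (73 left).
December has 31 days (42 left).
January has 31 days (11 left).
11 days into February → 11 February 1993.

11 February 1993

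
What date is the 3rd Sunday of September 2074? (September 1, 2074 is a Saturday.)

September 2074 begins on a Saturday, so the first Sunday is September 2 (1 day later).
The 3rd Sunday is 2 weeks later: 2 + 14 = 16.

16 September 2074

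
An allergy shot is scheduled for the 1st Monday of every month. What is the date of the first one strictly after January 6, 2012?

February 6, 2012

January 2012 starts on a Sunday, so its 1st Monday is January 2, 2012 (1 day in).
That is not after January 6, 2012, so look at February 2012.
February 2012 starts on a Wednesday, so its 1st Monday is February 6, 2012 (5 days in).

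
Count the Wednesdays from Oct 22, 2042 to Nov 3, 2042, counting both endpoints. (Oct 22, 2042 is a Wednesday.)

2

Oct 22, 2042 is a Wednesday; the first Wednesday on or after it is Oct 22, 2042.
From Oct 22, 2042 to Nov 3, 2042: 9 + 3 = 12 days (rest of Oct, Nov).
12 ÷ 7 = 1 full weeks with remainder 5, so 1 more Wednesdays after the first → 2.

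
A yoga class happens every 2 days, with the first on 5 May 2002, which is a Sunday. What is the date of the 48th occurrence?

7 August 2002

The 48th occurrence is 47 intervals after the first: 47 × 2 = 94 days after 5 May 2002.
May has 31 days — 26 days to the end of May leaves 68.
June has 30 days (38 left).
July has 31 days (7 left).
7 days into August → 7 August 2002.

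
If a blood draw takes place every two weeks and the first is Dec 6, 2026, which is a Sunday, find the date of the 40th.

Jun 4, 2028

The 40th occurrence is 39 intervals after the first: 39 × 14 = 546 days after Dec 6, 2026.
Dec has 31 days — 25 days to the end of Dec leaves 521.
2027 has 365 days (156 left).
Jan has 31 days (125 left).
Feb has 29 days (96 left).
Mar has 31 days (65 left).
Apr has 30 days (35 left).
May has 31 days (4 left).
4 days into Jun → Jun 4, 2028.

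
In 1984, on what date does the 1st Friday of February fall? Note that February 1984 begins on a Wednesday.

February 1984 begins on a Wednesday, so the first Friday is February 3 (2 days later).

February 3, 1984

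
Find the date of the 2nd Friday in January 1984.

January 1984 begins on a Sunday, so the first Friday is January 6 (5 days later).
The 2nd Friday is 1 weeks later: 6 + 7 = 13.

13 January 1984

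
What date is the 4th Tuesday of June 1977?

1977-06-28

The first Tuesday of June 1977 is June 7.
The 4th Tuesday is 3 weeks later: 7 + 21 = 28.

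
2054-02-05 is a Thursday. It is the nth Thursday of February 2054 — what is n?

1st

Day 5 falls in week ⌈5/7⌉ of the month.
Days 1–7 hold the 1st Thursday, 8–14 the 2nd, 15–21 the 3rd, 22–28 the 4th, 29–31 the 5th.
5 is in the range for the 1st.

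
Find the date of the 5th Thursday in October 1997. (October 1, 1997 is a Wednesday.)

October 1997 begins on a Wednesday, so the first Thursday is October 2 (1 day later).
The 5th Thursday is 4 weeks later: 2 + 28 = 30.

1997-10-30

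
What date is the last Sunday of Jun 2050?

Jun 2050 begins on a Wednesday, so the first Sunday is Jun 5 (4 days later).
Jun 2050 has 30 days. Adding weeks: 5, 12, 19, 26 — the last one ≤ 30 is the 26th.

Jun 26, 2050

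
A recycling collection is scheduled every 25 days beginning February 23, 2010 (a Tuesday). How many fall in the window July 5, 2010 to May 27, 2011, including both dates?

13

Occurrences land 25·i days after February 23, 2010 for i = 0, 1, 2, …
July 5, 2010 is 132 days after the start; 132 ÷ 25 = 5 remainder 7; since the remainder is 7, round up to i = 6. First occurrence in the window: #7 on July 23, 2010 (6×25 = 150 days in).
May 27, 2011 is 458 days after the start; 458 ÷ 25 = 18 remainder 8. Last occurrence in the window: #19 on May 19, 2011.
Occurrences #7 through #19: 13 in total.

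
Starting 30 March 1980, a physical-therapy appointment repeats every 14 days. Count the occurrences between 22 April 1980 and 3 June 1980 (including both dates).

3

Occurrences land 14·i days after 30 March 1980 for i = 0, 1, 2, …
22 April 1980 is 23 days after the start; 23 ÷ 14 = 1 remainder 9; since the remainder is 9, round up to i = 2. First occurrence in the window: #3 on 27 April 1980 (2×14 = 28 days in).
3 June 1980 is 65 days after the start; 65 ÷ 14 = 4 remainder 9. Last occurrence in the window: #5 on 25 May 1980.
Occurrences #3 through #5: 3 in total.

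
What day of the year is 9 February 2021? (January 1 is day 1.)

Days in months before February: 31 = 31.
Plus 9 days into February → day 40.

40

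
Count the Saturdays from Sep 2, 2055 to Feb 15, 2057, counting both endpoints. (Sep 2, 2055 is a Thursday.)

Sep 2, 2055 is a Thursday; the first Saturday on or after it is Sep 4, 2055 (2 days later).
From Sep 4, 2055 to Feb 15, 2057: 118 + 366 + 46 = 530 days (rest of 2055, 2056, to Feb 15, 2057 in 2057).
530 ÷ 7 = 75 full weeks with remainder 5, so 75 more Saturdays after the first → 76.

76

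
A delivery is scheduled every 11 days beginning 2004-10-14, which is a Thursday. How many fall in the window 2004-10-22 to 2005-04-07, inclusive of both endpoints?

Occurrences land 11·i days after 2004-10-14 for i = 0, 1, 2, …
2004-10-22 is 8 days after the start; 8 ÷ 11 = 0 remainder 8; since the remainder is 8, round up to i = 1. First occurrence in the window: #2 on 2004-10-25 (1×11 = 11 days in).
2005-04-07 is 175 days after the start; 175 ÷ 11 = 15 remainder 10. Last occurrence in the window: #16 on 2005-03-28.
Occurrences #2 through #16: 15 in total.

15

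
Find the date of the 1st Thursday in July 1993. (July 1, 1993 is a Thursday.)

1993-07-01

July 1993 begins on a Thursday, so the first Thursday is July 1.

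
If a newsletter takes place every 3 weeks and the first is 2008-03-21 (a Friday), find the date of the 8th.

The 8th occurrence is 7 intervals after the first: 7 × 21 = 147 days after 2008-03-21.
March has 31 days — 10 days to the end of March leaves 137.
April has 30 days (107 left).
May has 31 days (76 left).
June has 30 days (46 left).
July has 31 days (15 left).
15 days into August → 2008-08-15.

2008-08-15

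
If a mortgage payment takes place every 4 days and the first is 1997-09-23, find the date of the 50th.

The 50th occurrence is 49 intervals after the first: 49 × 4 = 196 days after 1997-09-23.
September has 30 days — 7 days to the end of September leaves 189.
October has 31 days (158 left).
November has 30 days (128 left).
December has 31 days (97 left).
January has 31 days (66 left).
February has 28 days (38 left).
March has 31 days (7 left).
7 days into April → 1998-04-07.

1998-04-07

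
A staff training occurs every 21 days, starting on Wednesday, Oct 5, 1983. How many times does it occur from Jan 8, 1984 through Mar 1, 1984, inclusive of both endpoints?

Occurrences land 21·i days after Oct 5, 1983 for i = 0, 1, 2, …
Jan 8, 1984 is 95 days after the start; 95 ÷ 21 = 4 remainder 11; since the remainder is 11, round up to i = 5. First occurrence in the window: #6 on Jan 18, 1984 (5×21 = 105 days in).
Mar 1, 1984 is 148 days after the start; 148 ÷ 21 = 7 remainder 1. Last occurrence in the window: #8 on Feb 29, 1984.
Occurrences #6 through #8: 3 in total.

3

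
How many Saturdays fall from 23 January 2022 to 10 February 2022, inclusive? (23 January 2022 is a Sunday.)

23 January 2022 is a Sunday; the first Saturday on or after it is 29 January 2022 (6 days later).
From 29 January 2022 to 10 February 2022: 2 + 10 = 12 days (rest of January, February).
12 ÷ 7 = 1 full weeks with remainder 5, so 1 more Saturdays after the first → 2.

2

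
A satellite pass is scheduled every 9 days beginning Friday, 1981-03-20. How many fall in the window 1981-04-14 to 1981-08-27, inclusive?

15

Occurrences land 9·i days after 1981-03-20 for i = 0, 1, 2, …
1981-04-14 is 25 days after the start; 25 ÷ 9 = 2 remainder 7; since the remainder is 7, round up to i = 3. First occurrence in the window: #4 on 1981-04-16 (3×9 = 27 days in).
1981-08-27 is 160 days after the start; 160 ÷ 9 = 17 remainder 7. Last occurrence in the window: #18 on 1981-08-20.
Occurrences #4 through #18: 15 in total.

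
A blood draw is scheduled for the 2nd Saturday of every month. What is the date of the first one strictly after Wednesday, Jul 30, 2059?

Jul 2059 starts on a Tuesday; its first Saturday is the 5th, so the 2nd Saturday is the 12th — Jul 12, 2059.
That is not after Jul 30, 2059, so look at Aug 2059.
Aug 2059 starts on a Friday; its first Saturday is the 2nd, so the 2nd Saturday is the 9th — Aug 9, 2059.

Aug 9, 2059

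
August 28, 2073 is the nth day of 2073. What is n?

Days in months before August: 31 + 28 + 31 + 30 + 31 + 30 + 31 = 212.
Plus 28 days into August → day 240.

240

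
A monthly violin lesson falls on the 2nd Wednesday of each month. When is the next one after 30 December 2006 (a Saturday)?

10 January 2007

December 2006 starts on a Friday; its first Wednesday is the 6th, so the 2nd Wednesday is the 13th — 13 December 2006.
That is not after 30 December 2006, so look at January 2007.
January 2007 starts on a Monday; its first Wednesday is the 3rd, so the 2nd Wednesday is the 10th — 10 January 2007.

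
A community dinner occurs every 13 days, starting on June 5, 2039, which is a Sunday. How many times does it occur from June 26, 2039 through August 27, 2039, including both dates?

5

Occurrences land 13·i days after June 5, 2039 for i = 0, 1, 2, …
June 26, 2039 is 21 days after the start; 21 ÷ 13 = 1 remainder 8; since the remainder is 8, round up to i = 2. First occurrence in the window: #3 on July 1, 2039 (2×13 = 26 days in).
August 27, 2039 is 83 days after the start; 83 ÷ 13 = 6 remainder 5. Last occurrence in the window: #7 on August 22, 2039.
Occurrences #3 through #7: 5 in total.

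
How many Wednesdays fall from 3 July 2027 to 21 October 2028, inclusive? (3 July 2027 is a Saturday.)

68

3 July 2027 is a Saturday; the first Wednesday on or after it is 7 July 2027 (4 days later).
From 7 July 2027 to 21 October 2028: 177 + 295 = 472 days (rest of 2027, to 21 October 2028 in 2028).
472 ÷ 7 = 67 full weeks with remainder 3, so 67 more Wednesdays after the first → 68.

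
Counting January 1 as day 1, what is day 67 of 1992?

January has 31 days (67 − 31 = 36 remain).
February has 29 days (36 − 29 = 7 remain).
7 into March → March 7.

1992-03-07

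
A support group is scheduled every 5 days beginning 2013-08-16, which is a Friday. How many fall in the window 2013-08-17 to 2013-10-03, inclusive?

Occurrences land 5·i days after 2013-08-16 for i = 0, 1, 2, …
2013-08-17 is 1 day after the start; 1 ÷ 5 = 0 remainder 1; since the remainder is 1, round up to i = 1. First occurrence in the window: #2 on 2013-08-21 (1×5 = 5 days in).
2013-10-03 is 48 days after the start; 48 ÷ 5 = 9 remainder 3. Last occurrence in the window: #10 on 2013-09-30.
Occurrences #2 through #10: 9 in total.

9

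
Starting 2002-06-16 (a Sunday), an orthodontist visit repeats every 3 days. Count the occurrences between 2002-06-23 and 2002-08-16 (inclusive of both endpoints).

Occurrences land 3·i days after 2002-06-16 for i = 0, 1, 2, …
2002-06-23 is 7 days after the start; 7 ÷ 3 = 2 remainder 1; since the remainder is 1, round up to i = 3. First occurrence in the window: #4 on 2002-06-25 (3×3 = 9 days in).
2002-08-16 is 61 days after the start; 61 ÷ 3 = 20 remainder 1. Last occurrence in the window: #21 on 2002-08-15.
Occurrences #4 through #21: 18 in total.

18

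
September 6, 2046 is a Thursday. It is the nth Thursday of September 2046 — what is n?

Day 6 falls in week ⌈6/7⌉ of the month.
Days 1–7 hold the 1st Thursday, 8–14 the 2nd, 15–21 the 3rd, 22–28 the 4th, 29–31 the 5th.
6 is in the range for the 1st.

1st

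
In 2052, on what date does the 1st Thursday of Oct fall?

Oct 3, 2052

Oct 2052 begins on a Tuesday, so the first Thursday is Oct 3 (2 days later).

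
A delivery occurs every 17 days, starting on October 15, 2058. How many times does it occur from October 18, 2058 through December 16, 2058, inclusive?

Occurrences land 17·i days after October 15, 2058 for i = 0, 1, 2, …
October 18, 2058 is 3 days after the start; 3 ÷ 17 = 0 remainder 3; since the remainder is 3, round up to i = 1. First occurrence in the window: #2 on November 1, 2058 (1×17 = 17 days in).
December 16, 2058 is 62 days after the start; 62 ÷ 17 = 3 remainder 11. Last occurrence in the window: #4 on December 5, 2058.
Occurrences #2 through #4: 3 in total.

3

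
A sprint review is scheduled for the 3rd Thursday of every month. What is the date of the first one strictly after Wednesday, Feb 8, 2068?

Feb 16, 2068

Feb 2068 starts on a Wednesday; its first Thursday is the 2nd, so the 3rd Thursday is the 16th — Feb 16, 2068.
Feb 16, 2068 is after Feb 8, 2068, so that is the next one.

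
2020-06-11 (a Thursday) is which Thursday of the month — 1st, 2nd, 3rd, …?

2nd

Day 11 falls in week ⌈11/7⌉ of the month.
Days 1–7 hold the 1st Thursday, 8–14 the 2nd, 15–21 the 3rd, 22–28 the 4th, 29–31 the 5th.
11 is in the range for the 2nd.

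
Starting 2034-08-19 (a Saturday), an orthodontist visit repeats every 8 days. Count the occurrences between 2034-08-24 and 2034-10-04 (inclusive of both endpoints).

5

Occurrences land 8·i days after 2034-08-19 for i = 0, 1, 2, …
2034-08-24 is 5 days after the start; 5 ÷ 8 = 0 remainder 5; since the remainder is 5, round up to i = 1. First occurrence in the window: #2 on 2034-08-27 (1×8 = 8 days in).
2034-10-04 is 46 days after the start; 46 ÷ 8 = 5 remainder 6. Last occurrence in the window: #6 on 2034-09-28.
Occurrences #2 through #6: 5 in total.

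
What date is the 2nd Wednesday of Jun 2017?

Jun 14, 2017

The first Wednesday of Jun 2017 is Jun 7.
The 2nd Wednesday is 1 weeks later: 7 + 7 = 14.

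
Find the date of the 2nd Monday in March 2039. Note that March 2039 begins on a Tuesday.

14 March 2039

March 2039 begins on a Tuesday, so the first Monday is March 7 (6 days later).
The 2nd Monday is 1 weeks later: 7 + 7 = 14.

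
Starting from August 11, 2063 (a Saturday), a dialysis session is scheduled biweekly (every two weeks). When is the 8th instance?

The 8th occurrence is 7 intervals after the first: 7 × 14 = 98 days after August 11, 2063.
August has 31 days — 20 days to the end of August leaves 78.
September has 30 days (48 left).
October has 31 days (17 left).
17 days into November → November 17, 2063.

November 17, 2063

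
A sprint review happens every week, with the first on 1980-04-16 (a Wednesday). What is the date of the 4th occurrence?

The 4th occurrence is 3 intervals after the first: 3 × 7 = 21 days after 1980-04-16.
April has 30 days — 14 days to the end of April leaves 7.
7 days into May → 1980-05-07.

1980-05-07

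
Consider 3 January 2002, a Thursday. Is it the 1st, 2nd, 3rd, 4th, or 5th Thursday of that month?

1st

Day 3 falls in week ⌈3/7⌉ of the month.
Days 1–7 hold the 1st Thursday, 8–14 the 2nd, 15–21 the 3rd, 22–28 the 4th, 29–31 the 5th.
3 is in the range for the 1st.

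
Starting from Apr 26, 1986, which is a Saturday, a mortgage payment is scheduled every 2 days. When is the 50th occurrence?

Aug 2, 1986

The 50th occurrence is 49 intervals after the first: 49 × 2 = 98 days after Apr 26, 1986.
Apr has 30 days — 4 days to the end of Apr leaves 94.
May has 31 days (63 left).
Jun has 30 days (33 left).
Jul has 31 days (2 left).
2 days into Aug → Aug 2, 1986.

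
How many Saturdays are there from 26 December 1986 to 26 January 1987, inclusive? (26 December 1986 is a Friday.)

5

26 December 1986 is a Friday; the first Saturday on or after it is 27 December 1986 (1 day later).
From 27 December 1986 to 26 January 1987: 4 + 26 = 30 days (rest of December, January).
30 ÷ 7 = 4 full weeks with remainder 2, so 4 more Saturdays after the first → 5.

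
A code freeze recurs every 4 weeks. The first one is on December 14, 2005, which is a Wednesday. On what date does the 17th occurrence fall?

The 17th occurrence is 16 intervals after the first: 16 × 28 = 448 days after December 14, 2005.
December has 31 days — 17 days to the end of December leaves 431.
2006 has 365 days (66 left).
January has 31 days (35 left).
February has 28 days (7 left).
7 days into March → March 7, 2007.

March 7, 2007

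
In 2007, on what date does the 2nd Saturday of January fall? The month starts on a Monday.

2007-01-13

January 2007 begins on a Monday, so the first Saturday is January 6 (5 days later).
The 2nd Saturday is 1 weeks later: 6 + 7 = 13.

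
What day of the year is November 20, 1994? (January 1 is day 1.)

324

Days in months before November: 31 + 28 + 31 + 30 + 31 + 30 + 31 + 31 + 30 + 31 = 304.
Plus 20 days into November → day 324.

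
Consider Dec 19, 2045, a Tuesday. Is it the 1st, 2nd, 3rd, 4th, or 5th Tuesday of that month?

3rd

Day 19 falls in week ⌈19/7⌉ of the month.
Days 1–7 hold the 1st Tuesday, 8–14 the 2nd, 15–21 the 3rd, 22–28 the 4th, 29–31 the 5th.
19 is in the range for the 3rd.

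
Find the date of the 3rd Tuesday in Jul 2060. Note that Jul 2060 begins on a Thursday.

Jul 2060 begins on a Thursday, so the first Tuesday is Jul 6 (5 days later).
The 3rd Tuesday is 2 weeks later: 6 + 14 = 20.

Jul 20, 2060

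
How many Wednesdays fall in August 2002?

4

1 August 2002 is a Thursday; the first Wednesday on or after it is 7 August 2002 (6 days later).
From 7 August 2002 to 31 August 2002 is 31 − 7 = 24 days.
24 ÷ 7 = 3 full weeks with remainder 3, so 3 more Wednesdays after the first → 4.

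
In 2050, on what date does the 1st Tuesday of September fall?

2050-09-06

September 2050 begins on a Thursday, so the first Tuesday is September 6 (5 days later).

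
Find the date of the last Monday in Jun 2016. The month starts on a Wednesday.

Jun 2016 begins on a Wednesday, so the first Monday is Jun 6 (5 days later).
Jun 2016 has 30 days. Adding weeks: 6, 13, 20, 27 — the last one ≤ 30 is the 27th.

Jun 27, 2016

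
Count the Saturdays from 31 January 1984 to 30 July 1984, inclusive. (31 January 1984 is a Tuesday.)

31 January 1984 is a Tuesday; the first Saturday on or after it is 4 February 1984 (4 days later).
From 4 February 1984 to 30 July 1984: 25 + 31 + 30 + 31 + 30 + 30 = 177 days (rest of February, March, April, May, June, July).
177 ÷ 7 = 25 full weeks with remainder 2, so 25 more Saturdays after the first → 26.

26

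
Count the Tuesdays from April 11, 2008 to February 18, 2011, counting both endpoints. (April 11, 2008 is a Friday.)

149

April 11, 2008 is a Friday; the first Tuesday on or after it is April 15, 2008 (4 days later).
From April 15, 2008 to February 18, 2011: 260 + 365 + 365 + 49 = 1039 days (rest of 2008, 2009, 2010, to February 18, 2011 in 2011).
1039 ÷ 7 = 148 full weeks with remainder 3, so 148 more Tuesdays after the first → 149.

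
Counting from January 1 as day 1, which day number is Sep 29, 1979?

272

Days in months before Sep: 31 + 28 + 31 + 30 + 31 + 30 + 31 + 31 = 243.
Plus 29 days into Sep → day 272.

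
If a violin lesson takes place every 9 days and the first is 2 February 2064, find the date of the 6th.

The 6th occurrence is 5 intervals after the first: 5 × 9 = 45 days after 2 February 2064.
February has 29 days — 27 days to the end of February leaves 18.
18 days into March → 18 March 2064.

18 March 2064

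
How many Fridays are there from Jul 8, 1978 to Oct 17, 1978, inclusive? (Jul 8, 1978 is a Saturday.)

Jul 8, 1978 is a Saturday; the first Friday on or after it is Jul 14, 1978 (6 days later).
From Jul 14, 1978 to Oct 17, 1978: 17 + 31 + 30 + 17 = 95 days (rest of Jul, Aug, Sep, Oct).
95 ÷ 7 = 13 full weeks with remainder 4, so 13 more Fridays after the first → 14.

14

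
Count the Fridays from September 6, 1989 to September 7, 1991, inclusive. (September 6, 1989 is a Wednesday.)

105

September 6, 1989 is a Wednesday; the first Friday on or after it is September 8, 1989 (2 days later).
From September 8, 1989 to September 7, 1991: 114 + 365 + 250 = 729 days (rest of 1989, 1990, to September 7, 1991 in 1991).
729 ÷ 7 = 104 full weeks with remainder 1, so 104 more Fridays after the first → 105.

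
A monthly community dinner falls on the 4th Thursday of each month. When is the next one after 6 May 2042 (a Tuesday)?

22 May 2042

May 2042 starts on a Thursday; its first Thursday is the 1st, so the 4th Thursday is the 22nd — 22 May 2042.
22 May 2042 is after 6 May 2042, so that is the next one.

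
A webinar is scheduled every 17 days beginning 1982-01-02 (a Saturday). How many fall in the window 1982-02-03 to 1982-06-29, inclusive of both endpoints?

Occurrences land 17·i days after 1982-01-02 for i = 0, 1, 2, …
1982-02-03 is 32 days after the start; 32 ÷ 17 = 1 remainder 15; since the remainder is 15, round up to i = 2. First occurrence in the window: #3 on 1982-02-05 (2×17 = 34 days in).
1982-06-29 is 178 days after the start; 178 ÷ 17 = 10 remainder 8. Last occurrence in the window: #11 on 1982-06-21.
Occurrences #3 through #11: 9 in total.

9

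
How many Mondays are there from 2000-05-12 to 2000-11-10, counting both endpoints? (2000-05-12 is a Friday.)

2000-05-12 is a Friday; the first Monday on or after it is 2000-05-15 (3 days later).
From 2000-05-15 to 2000-11-10: 16 + 30 + 31 + 31 + 30 + 31 + 10 = 179 days (rest of May, June, July, August, September, October, November).
179 ÷ 7 = 25 full weeks with remainder 4, so 25 more Mondays after the first → 26.

26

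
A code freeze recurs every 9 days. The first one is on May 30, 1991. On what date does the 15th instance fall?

Oct 3, 1991

The 15th occurrence is 14 intervals after the first: 14 × 9 = 126 days after May 30, 1991.
May has 31 days — 1 day to the end of May leaves 125.
Jun has 30 days (95 left).
Jul has 31 days (64 left).
Aug has 31 days (33 left).
Sep has 30 days (3 left).
3 days into Oct → Oct 3, 1991.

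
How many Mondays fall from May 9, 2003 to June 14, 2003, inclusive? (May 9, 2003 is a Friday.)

May 9, 2003 is a Friday; the first Monday on or after it is May 12, 2003 (3 days later).
From May 12, 2003 to June 14, 2003: 19 + 14 = 33 days (rest of May, June).
33 ÷ 7 = 4 full weeks with remainder 5, so 4 more Mondays after the first → 5.

5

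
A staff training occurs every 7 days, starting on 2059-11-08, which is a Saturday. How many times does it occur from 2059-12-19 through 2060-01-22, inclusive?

5

Occurrences land 7·i days after 2059-11-08 for i = 0, 1, 2, …
2059-12-19 is 41 days after the start; 41 ÷ 7 = 5 remainder 6; since the remainder is 6, round up to i = 6. First occurrence in the window: #7 on 2059-12-20 (6×7 = 42 days in).
2060-01-22 is 75 days after the start; 75 ÷ 7 = 10 remainder 5. Last occurrence in the window: #11 on 2060-01-17.
Occurrences #7 through #11: 5 in total.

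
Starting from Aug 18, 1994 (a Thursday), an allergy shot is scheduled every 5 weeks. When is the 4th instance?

Dec 1, 1994

The 4th occurrence is 3 intervals after the first: 3 × 35 = 105 days after Aug 18, 1994.
Aug has 31 days — 13 days to the end of Aug leaves 92.
Sep has 30 days (62 left).
Oct has 31 days (31 left).
Nov has 30 days (1 left).
1 day into Dec → Dec 1, 1994.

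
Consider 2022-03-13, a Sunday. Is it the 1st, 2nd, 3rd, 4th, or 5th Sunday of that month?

2nd

Day 13 falls in week ⌈13/7⌉ of the month.
Days 1–7 hold the 1st Sunday, 8–14 the 2nd, 15–21 the 3rd, 22–28 the 4th, 29–31 the 5th.
13 is in the range for the 2nd.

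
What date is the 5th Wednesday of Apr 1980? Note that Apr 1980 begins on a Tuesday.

Apr 30, 1980

Apr 1980 begins on a Tuesday, so the first Wednesday is Apr 2 (1 day later).
The 5th Wednesday is 4 weeks later: 2 + 28 = 30.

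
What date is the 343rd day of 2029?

2029-12-09

January has 31 days (343 − 31 = 312 remain).
February has 28 days (312 − 28 = 284 remain).
March has 31 days (284 − 31 = 253 remain).
April has 30 days (253 − 30 = 223 remain).
May has 31 days (223 − 31 = 192 remain).
June has 30 days (192 − 30 = 162 remain).
July has 31 days (162 − 31 = 131 remain).
August has 31 days (131 − 31 = 100 remain).
September has 30 days (100 − 30 = 70 remain).
October has 31 days (70 − 31 = 39 remain).
November has 30 days (39 − 30 = 9 remain).
9 into December → December 9.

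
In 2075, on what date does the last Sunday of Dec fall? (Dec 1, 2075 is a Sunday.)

Dec 2075 begins on a Sunday, so the first Sunday is Dec 1.
Dec 2075 has 31 days. Adding weeks: 1, 8, 15, 22, 29 — the last one ≤ 31 is the 29th.

Dec 29, 2075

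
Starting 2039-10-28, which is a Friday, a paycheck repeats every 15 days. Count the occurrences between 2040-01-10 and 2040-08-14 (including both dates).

15

Occurrences land 15·i days after 2039-10-28 for i = 0, 1, 2, …
2040-01-10 is 74 days after the start; 74 ÷ 15 = 4 remainder 14; since the remainder is 14, round up to i = 5. First occurrence in the window: #6 on 2040-01-11 (5×15 = 75 days in).
2040-08-14 is 291 days after the start; 291 ÷ 15 = 19 remainder 6. Last occurrence in the window: #20 on 2040-08-08.
Occurrences #6 through #20: 15 in total.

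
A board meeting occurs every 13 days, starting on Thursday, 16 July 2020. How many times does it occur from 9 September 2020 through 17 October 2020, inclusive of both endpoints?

3

Occurrences land 13·i days after 16 July 2020 for i = 0, 1, 2, …
9 September 2020 is 55 days after the start; 55 ÷ 13 = 4 remainder 3; since the remainder is 3, round up to i = 5. First occurrence in the window: #6 on 19 September 2020 (5×13 = 65 days in).
17 October 2020 is 93 days after the start; 93 ÷ 13 = 7 remainder 2. Last occurrence in the window: #8 on 15 October 2020.
Occurrences #6 through #8: 3 in total.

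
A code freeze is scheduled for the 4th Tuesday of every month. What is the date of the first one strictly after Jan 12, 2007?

Jan 2007 starts on a Monday; its first Tuesday is the 2nd, so the 4th Tuesday is the 23rd — Jan 23, 2007.
Jan 23, 2007 is after Jan 12, 2007, so that is the next one.

Jan 23, 2007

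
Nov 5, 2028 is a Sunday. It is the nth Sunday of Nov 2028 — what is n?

1st

Day 5 falls in week ⌈5/7⌉ of the month.
Days 1–7 hold the 1st Sunday, 8–14 the 2nd, 15–21 the 3rd, 22–28 the 4th, 29–31 the 5th.
5 is in the range for the 1st.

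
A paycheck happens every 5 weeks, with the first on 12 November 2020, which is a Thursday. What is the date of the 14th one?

The 14th occurrence is 13 intervals after the first: 13 × 35 = 455 days after 12 November 2020.
November has 30 days — 18 days to the end of November leaves 437.
From end of November to end of 2020 is 31 days (406 left).
2021 has 365 days (41 left).
January has 31 days (10 left).
10 days into February → 10 February 2022.

10 February 2022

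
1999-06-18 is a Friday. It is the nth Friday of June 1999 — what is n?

Day 18 falls in week ⌈18/7⌉ of the month.
Days 1–7 hold the 1st Friday, 8–14 the 2nd, 15–21 the 3rd, 22–28 the 4th, 29–31 the 5th.
18 is in the range for the 3rd.

3rd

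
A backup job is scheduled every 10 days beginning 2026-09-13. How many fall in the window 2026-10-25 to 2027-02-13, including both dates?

11

Occurrences land 10·i days after 2026-09-13 for i = 0, 1, 2, …
2026-10-25 is 42 days after the start; 42 ÷ 10 = 4 remainder 2; since the remainder is 2, round up to i = 5. First occurrence in the window: #6 on 2026-11-02 (5×10 = 50 days in).
2027-02-13 is 153 days after the start; 153 ÷ 10 = 15 remainder 3. Last occurrence in the window: #16 on 2027-02-10.
Occurrences #6 through #16: 11 in total.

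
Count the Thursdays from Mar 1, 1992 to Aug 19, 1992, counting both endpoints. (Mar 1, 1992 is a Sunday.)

Mar 1, 1992 is a Sunday; the first Thursday on or after it is Mar 5, 1992 (4 days later).
From Mar 5, 1992 to Aug 19, 1992: 26 + 30 + 31 + 30 + 31 + 19 = 167 days (rest of Mar, Apr, May, Jun, Jul, Aug).
167 ÷ 7 = 23 full weeks with remainder 6, so 23 more Thursdays after the first → 24.

24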